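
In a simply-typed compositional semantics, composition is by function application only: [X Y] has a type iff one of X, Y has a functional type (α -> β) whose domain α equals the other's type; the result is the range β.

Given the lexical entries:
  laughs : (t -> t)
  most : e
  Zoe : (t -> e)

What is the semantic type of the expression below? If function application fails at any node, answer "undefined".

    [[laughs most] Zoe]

undefined

At [laughs most]: neither (t -> t) nor e can take the other as argument; the node is ill-typed.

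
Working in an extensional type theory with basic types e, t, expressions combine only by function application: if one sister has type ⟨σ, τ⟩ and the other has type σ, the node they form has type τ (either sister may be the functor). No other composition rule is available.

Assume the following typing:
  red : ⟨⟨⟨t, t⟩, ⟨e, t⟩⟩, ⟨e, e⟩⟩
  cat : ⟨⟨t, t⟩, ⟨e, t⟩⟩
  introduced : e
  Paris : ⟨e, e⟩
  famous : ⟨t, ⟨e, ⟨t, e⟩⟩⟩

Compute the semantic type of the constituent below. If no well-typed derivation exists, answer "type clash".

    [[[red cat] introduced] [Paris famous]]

[red cat]: ⟨⟨⟨t, t⟩, ⟨e, t⟩⟩, ⟨e, e⟩⟩ applied to ⟨⟨t, t⟩, ⟨e, t⟩⟩ yields ⟨e, e⟩.
[[red cat] introduced]: ⟨e, e⟩ applied to e yields e.
[Paris famous]: ⟨e, e⟩ and ⟨t, ⟨e, ⟨t, e⟩⟩⟩ cannot combine by function application — type clash.

type clash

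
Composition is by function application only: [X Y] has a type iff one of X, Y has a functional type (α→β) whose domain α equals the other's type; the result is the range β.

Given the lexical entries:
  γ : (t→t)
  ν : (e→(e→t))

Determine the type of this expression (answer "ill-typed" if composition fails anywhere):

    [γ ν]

ill-typed

[γ ν]: (t→t) and (e→(e→t)) cannot combine by function application — type clash.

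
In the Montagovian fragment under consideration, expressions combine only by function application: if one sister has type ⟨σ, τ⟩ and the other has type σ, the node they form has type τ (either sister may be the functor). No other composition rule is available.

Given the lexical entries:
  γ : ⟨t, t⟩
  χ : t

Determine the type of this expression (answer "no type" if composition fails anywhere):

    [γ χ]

t

At [γ χ], γ : ⟨t, t⟩ takes χ : t, giving t.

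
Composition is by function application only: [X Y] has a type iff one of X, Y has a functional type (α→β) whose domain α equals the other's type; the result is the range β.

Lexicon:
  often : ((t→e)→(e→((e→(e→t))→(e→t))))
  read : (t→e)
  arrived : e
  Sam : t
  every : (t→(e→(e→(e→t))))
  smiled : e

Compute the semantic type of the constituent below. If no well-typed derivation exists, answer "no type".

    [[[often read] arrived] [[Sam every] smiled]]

(e→t)

At [often read], often : ((t→e)→(e→((e→(e→t))→(e→t)))) takes read : (t→e), giving (e→((e→(e→t))→(e→t))).
At [[often read] arrived], [often read] : (e→((e→(e→t))→(e→t))) takes arrived : e, giving ((e→(e→t))→(e→t)).
At [Sam every], every : (t→(e→(e→(e→t)))) takes Sam : t, giving (e→(e→(e→t))).
At [[Sam every] smiled], [Sam every] : (e→(e→(e→t))) takes smiled : e, giving (e→(e→t)).
At [[[often read] arrived] [[Sam every] smiled]], [[often read] arrived] : ((e→(e→t))→(e→t)) takes [[Sam every] smiled] : (e→(e→t)), giving (e→t).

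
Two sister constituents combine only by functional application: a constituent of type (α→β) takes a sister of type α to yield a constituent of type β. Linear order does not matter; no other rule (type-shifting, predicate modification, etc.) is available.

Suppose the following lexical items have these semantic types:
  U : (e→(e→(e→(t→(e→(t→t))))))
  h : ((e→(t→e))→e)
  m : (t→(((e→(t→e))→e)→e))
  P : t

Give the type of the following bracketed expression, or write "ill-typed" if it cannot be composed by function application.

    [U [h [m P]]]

(e→(e→(t→(e→(t→t)))))

[m P]: (t→(((e→(t→e))→e)→e)) applied to t yields (((e→(t→e))→e)→e).
[h [m P]]: (((e→(t→e))→e)→e) applied to ((e→(t→e))→e) yields e.
[U [h [m P]]]: (e→(e→(e→(t→(e→(t→t)))))) applied to e yields (e→(e→(t→(e→(t→t))))).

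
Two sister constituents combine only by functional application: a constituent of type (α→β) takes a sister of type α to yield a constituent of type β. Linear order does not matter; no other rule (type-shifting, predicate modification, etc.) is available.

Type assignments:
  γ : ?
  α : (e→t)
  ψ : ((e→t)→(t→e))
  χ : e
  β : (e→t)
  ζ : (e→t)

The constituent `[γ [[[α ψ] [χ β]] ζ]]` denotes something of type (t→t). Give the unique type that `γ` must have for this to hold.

At [γ [[[α ψ] [χ β]] ζ]] (required: (t→t)): [[[α ψ] [χ β]] ζ] is t, which is not a function with range (t→t); hence γ is the functor — type (t→(t→t)).

(t→(t→t))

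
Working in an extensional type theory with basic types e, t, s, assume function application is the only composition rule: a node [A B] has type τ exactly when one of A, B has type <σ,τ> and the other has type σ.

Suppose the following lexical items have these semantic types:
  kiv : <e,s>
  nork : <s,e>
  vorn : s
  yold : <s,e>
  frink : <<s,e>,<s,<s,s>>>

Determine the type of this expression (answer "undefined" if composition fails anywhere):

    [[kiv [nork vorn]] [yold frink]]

<s,s>

At [nork vorn], nork : <s,e> takes vorn : s, giving e.
At [kiv [nork vorn]], kiv : <e,s> takes [nork vorn] : e, giving s.
At [yold frink], frink : <<s,e>,<s,<s,s>>> takes yold : <s,e>, giving <s,<s,s>>.
At [[kiv [nork vorn]] [yold frink]], [yold frink] : <s,<s,s>> takes [kiv [nork vorn]] : s, giving <s,s>.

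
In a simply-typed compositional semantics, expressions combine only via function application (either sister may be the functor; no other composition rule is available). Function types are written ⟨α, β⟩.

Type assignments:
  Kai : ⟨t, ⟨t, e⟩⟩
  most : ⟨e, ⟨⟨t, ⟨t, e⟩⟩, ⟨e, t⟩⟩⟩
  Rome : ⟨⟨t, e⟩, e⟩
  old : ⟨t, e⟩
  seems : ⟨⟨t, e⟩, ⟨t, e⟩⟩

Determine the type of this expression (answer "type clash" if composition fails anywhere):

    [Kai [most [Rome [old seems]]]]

⟨e, t⟩

[old seems]: seems is ⟨⟨t, e⟩, ⟨t, e⟩⟩, old is ⟨t, e⟩; result ⟨t, e⟩.
[Rome [old seems]]: Rome is ⟨⟨t, e⟩, e⟩, [old seems] is ⟨t, e⟩; result e.
[most [Rome [old seems]]]: most is ⟨e, ⟨⟨t, ⟨t, e⟩⟩, ⟨e, t⟩⟩⟩, [Rome [old seems]] is e; result ⟨⟨t, ⟨t, e⟩⟩, ⟨e, t⟩⟩.
[Kai [most [Rome [old seems]]]]: [most [Rome [old seems]]] is ⟨⟨t, ⟨t, e⟩⟩, ⟨e, t⟩⟩, Kai is ⟨t, ⟨t, e⟩⟩; result ⟨e, t⟩.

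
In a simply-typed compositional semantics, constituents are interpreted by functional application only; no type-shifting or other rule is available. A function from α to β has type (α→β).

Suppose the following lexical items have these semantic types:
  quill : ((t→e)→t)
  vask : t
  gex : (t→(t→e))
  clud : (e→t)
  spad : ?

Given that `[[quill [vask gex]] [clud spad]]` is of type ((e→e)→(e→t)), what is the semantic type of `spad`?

((e→t)→(t→((e→e)→(e→t))))

At [[quill [vask gex]] [clud spad]] (required: ((e→e)→(e→t))): [quill [vask gex]] is t, which is not a function with range ((e→e)→(e→t)); hence [clud spad] is the functor — type (t→((e→e)→(e→t))).
At [clud spad] (required: (t→((e→e)→(e→t)))): clud is (e→t), which is not a function with range (t→((e→e)→(e→t))); hence spad is the functor — type ((e→t)→(t→((e→e)→(e→t)))).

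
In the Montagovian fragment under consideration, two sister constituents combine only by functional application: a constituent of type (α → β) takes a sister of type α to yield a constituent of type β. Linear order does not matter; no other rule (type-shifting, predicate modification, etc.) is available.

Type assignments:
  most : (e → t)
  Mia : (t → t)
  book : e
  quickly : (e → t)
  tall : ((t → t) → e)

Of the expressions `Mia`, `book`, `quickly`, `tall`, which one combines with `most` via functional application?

book

Mia : (t → t) — neither side's domain matches the other.
book — combines: most : (e → t) takes book : e as argument, giving t.
quickly : (e → t) — neither side's domain matches the other.
tall : ((t → t) → e) — neither side's domain matches the other.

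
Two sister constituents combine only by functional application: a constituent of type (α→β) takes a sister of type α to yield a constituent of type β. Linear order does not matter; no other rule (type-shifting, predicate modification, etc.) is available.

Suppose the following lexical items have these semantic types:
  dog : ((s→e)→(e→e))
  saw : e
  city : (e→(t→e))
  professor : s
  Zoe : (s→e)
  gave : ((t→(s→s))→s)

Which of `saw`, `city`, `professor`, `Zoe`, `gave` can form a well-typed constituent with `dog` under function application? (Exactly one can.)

Zoe

saw : e — does not combine with dog.
city : (e→(t→e)) — does not combine with dog.
professor : s — does not combine with dog.
Zoe — combines: dog : ((s→e)→(e→e)) takes Zoe : (s→e) as argument, giving (e→e).
gave : ((t→(s→s))→s) — does not combine with dog.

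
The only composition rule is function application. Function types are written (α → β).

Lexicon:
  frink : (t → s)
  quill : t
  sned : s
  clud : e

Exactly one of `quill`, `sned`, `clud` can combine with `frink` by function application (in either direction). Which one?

quill

quill — combines: frink : (t → s) takes quill : t as argument, giving s.
sned : s — no; frink wants t, and sned wants nothing (atomic).
clud : e — no; frink wants t, and clud wants nothing (atomic).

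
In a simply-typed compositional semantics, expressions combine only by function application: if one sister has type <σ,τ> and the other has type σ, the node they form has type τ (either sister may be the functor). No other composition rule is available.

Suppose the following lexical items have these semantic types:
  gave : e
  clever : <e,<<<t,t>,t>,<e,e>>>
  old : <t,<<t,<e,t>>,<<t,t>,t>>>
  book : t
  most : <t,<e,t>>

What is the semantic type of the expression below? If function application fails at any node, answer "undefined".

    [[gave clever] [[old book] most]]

[gave clever]: functor clever : <e,<<<t,t>,t>,<e,e>>>, argument gave : e; result <<<t,t>,t>,<e,e>>.
[old book]: functor old : <t,<<t,<e,t>>,<<t,t>,t>>>, argument book : t; result <<t,<e,t>>,<<t,t>,t>>.
[[old book] most]: functor [old book] : <<t,<e,t>>,<<t,t>,t>>, argument most : <t,<e,t>>; result <<t,t>,t>.
[[gave clever] [[old book] most]]: functor [gave clever] : <<<t,t>,t>,<e,e>>, argument [[old book] most] : <<t,t>,t>; result <e,e>.

<e,e>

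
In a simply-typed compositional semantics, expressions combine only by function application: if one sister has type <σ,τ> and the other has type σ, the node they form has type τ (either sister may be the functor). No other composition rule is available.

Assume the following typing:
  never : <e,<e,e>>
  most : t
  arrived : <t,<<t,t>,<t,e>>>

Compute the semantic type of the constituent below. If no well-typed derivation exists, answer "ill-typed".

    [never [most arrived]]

ill-typed

At [most arrived], arrived : <t,<<t,t>,<t,e>>> takes most : t, giving <<t,t>,<t,e>>.
At [never [most arrived]]: neither <e,<e,e>> nor <<t,t>,<t,e>> can take the other as argument; the node is ill-typed.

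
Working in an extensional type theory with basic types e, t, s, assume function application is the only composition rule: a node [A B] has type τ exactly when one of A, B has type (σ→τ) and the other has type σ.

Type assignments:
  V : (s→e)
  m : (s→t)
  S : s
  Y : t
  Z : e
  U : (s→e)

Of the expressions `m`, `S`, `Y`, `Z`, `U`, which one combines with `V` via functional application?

m : (s→t) — no; V wants s, and m wants s.
S — combines: V : (s→e) takes S : s as argument, giving e.
Y : t — no; V wants s, and Y wants nothing (atomic).
Z : e — no; V wants s, and Z wants nothing (atomic).
U : (s→e) — no; V wants s, and U wants s.

S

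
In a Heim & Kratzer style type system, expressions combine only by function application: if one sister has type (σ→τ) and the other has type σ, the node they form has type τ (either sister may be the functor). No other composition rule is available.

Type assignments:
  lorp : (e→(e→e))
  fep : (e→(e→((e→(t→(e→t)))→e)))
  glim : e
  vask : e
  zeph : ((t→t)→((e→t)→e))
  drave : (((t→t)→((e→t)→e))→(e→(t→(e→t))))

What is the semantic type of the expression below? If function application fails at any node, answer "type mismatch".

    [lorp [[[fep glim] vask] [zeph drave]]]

(e→e)

[fep glim]: (e→(e→((e→(t→(e→t)))→e))) applied to e yields (e→((e→(t→(e→t)))→e)).
[[fep glim] vask]: (e→((e→(t→(e→t)))→e)) applied to e yields ((e→(t→(e→t)))→e).
[zeph drave]: (((t→t)→((e→t)→e))→(e→(t→(e→t)))) applied to ((t→t)→((e→t)→e)) yields (e→(t→(e→t))).
[[[fep glim] vask] [zeph drave]]: ((e→(t→(e→t)))→e) applied to (e→(t→(e→t))) yields e.
[lorp [[[fep glim] vask] [zeph drave]]]: (e→(e→e)) applied to e yields (e→e).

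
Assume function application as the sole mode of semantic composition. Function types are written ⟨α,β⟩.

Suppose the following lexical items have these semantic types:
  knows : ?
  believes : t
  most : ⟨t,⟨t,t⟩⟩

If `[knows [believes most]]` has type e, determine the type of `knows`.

For [knows [believes most]] to have type e with [believes most] of type ⟨t,t⟩, knows must be the function: knows : ⟨⟨t,t⟩,e⟩.

⟨⟨t,t⟩,e⟩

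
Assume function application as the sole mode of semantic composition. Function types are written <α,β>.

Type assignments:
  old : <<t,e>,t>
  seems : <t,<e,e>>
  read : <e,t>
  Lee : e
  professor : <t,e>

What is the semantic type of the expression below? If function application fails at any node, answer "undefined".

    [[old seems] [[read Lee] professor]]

undefined

At [old seems]: neither <<t,e>,t> nor <t,<e,e>> can take the other as argument; the node is ill-typed.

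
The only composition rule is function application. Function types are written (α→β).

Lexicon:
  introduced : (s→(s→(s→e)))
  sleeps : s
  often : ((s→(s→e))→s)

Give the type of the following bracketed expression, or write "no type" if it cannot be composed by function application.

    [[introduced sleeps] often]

s

[introduced sleeps]: (s→(s→(s→e))) applied to s yields (s→(s→e)).
[[introduced sleeps] often]: ((s→(s→e))→s) applied to (s→(s→e)) yields s.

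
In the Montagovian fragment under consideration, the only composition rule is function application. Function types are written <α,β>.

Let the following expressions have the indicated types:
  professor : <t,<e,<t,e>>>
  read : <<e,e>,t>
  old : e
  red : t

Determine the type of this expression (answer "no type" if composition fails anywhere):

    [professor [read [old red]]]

[old red]: e with t — neither is a function whose domain matches the other; composition fails here.

no type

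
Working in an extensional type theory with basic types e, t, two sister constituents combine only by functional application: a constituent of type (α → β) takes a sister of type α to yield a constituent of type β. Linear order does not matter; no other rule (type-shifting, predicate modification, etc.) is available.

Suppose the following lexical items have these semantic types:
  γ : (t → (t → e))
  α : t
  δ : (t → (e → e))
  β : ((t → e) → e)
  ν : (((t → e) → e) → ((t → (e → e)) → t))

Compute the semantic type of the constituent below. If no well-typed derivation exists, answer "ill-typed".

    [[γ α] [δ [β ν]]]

[γ α]: (t → (t → e)) applied to t yields (t → e).
[β ν]: (((t → e) → e) → ((t → (e → e)) → t)) applied to ((t → e) → e) yields ((t → (e → e)) → t).
[δ [β ν]]: ((t → (e → e)) → t) applied to (t → (e → e)) yields t.
[[γ α] [δ [β ν]]]: (t → e) applied to t yields e.

e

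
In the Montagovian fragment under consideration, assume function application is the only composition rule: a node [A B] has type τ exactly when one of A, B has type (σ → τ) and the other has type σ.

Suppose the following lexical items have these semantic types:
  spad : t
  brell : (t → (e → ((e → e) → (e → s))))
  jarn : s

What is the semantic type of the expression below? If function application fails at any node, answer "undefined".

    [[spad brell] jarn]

undefined

At [spad brell], brell : (t → (e → ((e → e) → (e → s)))) takes spad : t, giving (e → ((e → e) → (e → s))).
[[spad brell] jarn]: (e → ((e → e) → (e → s))) with s — neither is a function whose domain matches the other; composition fails here.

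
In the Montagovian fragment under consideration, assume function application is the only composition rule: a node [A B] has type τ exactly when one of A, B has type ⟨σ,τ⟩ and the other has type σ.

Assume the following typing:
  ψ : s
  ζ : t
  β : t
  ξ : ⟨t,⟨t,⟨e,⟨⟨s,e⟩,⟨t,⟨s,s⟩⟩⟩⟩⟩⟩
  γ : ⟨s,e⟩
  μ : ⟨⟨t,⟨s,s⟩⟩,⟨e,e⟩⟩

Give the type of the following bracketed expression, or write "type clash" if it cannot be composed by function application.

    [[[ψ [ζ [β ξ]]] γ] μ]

[β ξ] — ξ of type ⟨t,⟨t,⟨e,⟨⟨s,e⟩,⟨t,⟨s,s⟩⟩⟩⟩⟩⟩ combines with β of type t: type ⟨t,⟨e,⟨⟨s,e⟩,⟨t,⟨s,s⟩⟩⟩⟩⟩.
[ζ [β ξ]] — [β ξ] of type ⟨t,⟨e,⟨⟨s,e⟩,⟨t,⟨s,s⟩⟩⟩⟩⟩ combines with ζ of type t: type ⟨e,⟨⟨s,e⟩,⟨t,⟨s,s⟩⟩⟩⟩.
[ψ [ζ [β ξ]]]: s and ⟨e,⟨⟨s,e⟩,⟨t,⟨s,s⟩⟩⟩⟩ cannot combine by function application — type clash.

type clash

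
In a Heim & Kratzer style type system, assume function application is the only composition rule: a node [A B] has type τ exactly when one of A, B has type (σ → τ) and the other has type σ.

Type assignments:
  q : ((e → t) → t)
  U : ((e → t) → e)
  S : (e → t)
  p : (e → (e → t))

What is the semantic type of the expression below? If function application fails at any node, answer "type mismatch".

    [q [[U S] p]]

[U S]: functor U : ((e → t) → e), argument S : (e → t); result e.
[[U S] p]: functor p : (e → (e → t)), argument [U S] : e; result (e → t).
[q [[U S] p]]: functor q : ((e → t) → t), argument [[U S] p] : (e → t); result t.

t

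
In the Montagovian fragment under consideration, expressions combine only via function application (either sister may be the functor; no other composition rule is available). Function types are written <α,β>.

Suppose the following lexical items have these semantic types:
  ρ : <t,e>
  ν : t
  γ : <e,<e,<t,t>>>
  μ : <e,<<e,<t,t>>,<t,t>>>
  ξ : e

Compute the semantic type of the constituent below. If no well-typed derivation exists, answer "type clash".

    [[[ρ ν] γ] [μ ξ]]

<t,t>

[ρ ν]: ρ is <t,e>, ν is t; result e.
[[ρ ν] γ]: γ is <e,<e,<t,t>>>, [ρ ν] is e; result <e,<t,t>>.
[μ ξ]: μ is <e,<<e,<t,t>>,<t,t>>>, ξ is e; result <<e,<t,t>>,<t,t>>.
[[[ρ ν] γ] [μ ξ]]: [μ ξ] is <<e,<t,t>>,<t,t>>, [[ρ ν] γ] is <e,<t,t>>; result <t,t>.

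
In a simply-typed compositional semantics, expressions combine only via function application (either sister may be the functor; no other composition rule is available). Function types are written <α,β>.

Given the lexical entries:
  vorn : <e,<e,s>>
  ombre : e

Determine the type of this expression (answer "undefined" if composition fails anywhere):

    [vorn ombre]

[vorn ombre] — vorn of type <e,<e,s>> combines with ombre of type e: type <e,s>.

<e,s>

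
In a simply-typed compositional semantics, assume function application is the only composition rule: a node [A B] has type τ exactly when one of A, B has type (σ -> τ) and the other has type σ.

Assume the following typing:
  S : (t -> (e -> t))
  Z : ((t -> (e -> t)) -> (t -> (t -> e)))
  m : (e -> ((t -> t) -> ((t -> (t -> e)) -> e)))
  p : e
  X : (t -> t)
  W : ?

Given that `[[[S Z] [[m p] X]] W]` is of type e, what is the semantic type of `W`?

(e -> e)

[[[S Z] [[m p] X]] W] must have type e. The sister [[S Z] [[m p] X]] has type e; that is not a function onto e, so W must be the functor, of type (e -> e).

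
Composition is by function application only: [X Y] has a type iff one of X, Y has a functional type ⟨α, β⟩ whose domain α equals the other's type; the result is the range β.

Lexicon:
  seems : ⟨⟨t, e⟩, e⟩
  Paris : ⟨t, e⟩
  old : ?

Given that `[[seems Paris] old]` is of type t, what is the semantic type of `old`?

[[seems Paris] old] is required to be t. [seems Paris] : e cannot yield t as functor, so old : ⟨e, t⟩.

⟨e, t⟩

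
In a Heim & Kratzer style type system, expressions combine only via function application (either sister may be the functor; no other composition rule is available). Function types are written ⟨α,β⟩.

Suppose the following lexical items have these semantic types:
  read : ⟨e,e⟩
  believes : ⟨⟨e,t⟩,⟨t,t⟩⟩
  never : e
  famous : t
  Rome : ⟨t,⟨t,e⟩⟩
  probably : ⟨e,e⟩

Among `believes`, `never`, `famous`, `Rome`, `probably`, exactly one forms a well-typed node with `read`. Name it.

never

believes : ⟨⟨e,t⟩,⟨t,t⟩⟩ — no; read wants e, and believes wants ⟨e,t⟩.
never — combines: read : ⟨e,e⟩ takes never : e as argument, giving e.
famous : t — no; read wants e, and famous wants nothing (atomic).
Rome : ⟨t,⟨t,e⟩⟩ — no; read wants e, and Rome wants t.
probably : ⟨e,e⟩ — no; read wants e, and probably wants e.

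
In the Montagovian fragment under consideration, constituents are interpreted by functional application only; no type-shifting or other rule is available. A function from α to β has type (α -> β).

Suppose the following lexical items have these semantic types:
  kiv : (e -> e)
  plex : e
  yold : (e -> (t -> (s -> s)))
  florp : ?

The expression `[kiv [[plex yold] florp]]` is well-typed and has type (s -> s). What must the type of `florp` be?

For [kiv [[plex yold] florp]] to have type (s -> s) with kiv of type (e -> e), [[plex yold] florp] must be the function: [[plex yold] florp] : ((e -> e) -> (s -> s)).
For [[plex yold] florp] to have type ((e -> e) -> (s -> s)) with [plex yold] of type (t -> (s -> s)), florp must be the function: florp : ((t -> (s -> s)) -> ((e -> e) -> (s -> s))).

((t -> (s -> s)) -> ((e -> e) -> (s -> s)))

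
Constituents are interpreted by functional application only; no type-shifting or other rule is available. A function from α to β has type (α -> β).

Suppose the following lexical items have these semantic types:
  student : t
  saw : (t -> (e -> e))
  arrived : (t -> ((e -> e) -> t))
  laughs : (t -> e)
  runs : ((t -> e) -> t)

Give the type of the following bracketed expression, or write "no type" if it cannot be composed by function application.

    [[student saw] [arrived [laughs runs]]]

t

[student saw] — saw of type (t -> (e -> e)) combines with student of type t: type (e -> e).
[laughs runs] — runs of type ((t -> e) -> t) combines with laughs of type (t -> e): type t.
[arrived [laughs runs]] — arrived of type (t -> ((e -> e) -> t)) combines with [laughs runs] of type t: type ((e -> e) -> t).
[[student saw] [arrived [laughs runs]]] — [arrived [laughs runs]] of type ((e -> e) -> t) combines with [student saw] of type (e -> e): type t.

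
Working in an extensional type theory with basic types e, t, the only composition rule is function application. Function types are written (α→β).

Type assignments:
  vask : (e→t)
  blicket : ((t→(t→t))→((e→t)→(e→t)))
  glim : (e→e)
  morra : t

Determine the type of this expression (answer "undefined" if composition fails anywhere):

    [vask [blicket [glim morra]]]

[glim morra]: (e→e) with t — neither is a function whose domain matches the other; composition fails here.

undefined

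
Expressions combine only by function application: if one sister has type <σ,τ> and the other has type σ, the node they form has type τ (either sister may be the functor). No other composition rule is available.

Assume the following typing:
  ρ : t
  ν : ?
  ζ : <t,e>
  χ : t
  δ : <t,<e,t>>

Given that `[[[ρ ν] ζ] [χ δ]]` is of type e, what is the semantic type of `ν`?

At [[[ρ ν] ζ] [χ δ]] (required: e): [χ δ] is <e,t>, which is not a function with range e; hence [[ρ ν] ζ] is the functor — type <<e,t>,e>.
At [[ρ ν] ζ] (required: <<e,t>,e>): ζ is <t,e>, which is not a function with range <<e,t>,e>; hence [ρ ν] is the functor — type <<t,e>,<<e,t>,e>>.
At [ρ ν] (required: <<t,e>,<<e,t>,e>>): ρ is t, which is not a function with range <<t,e>,<<e,t>,e>>; hence ν is the functor — type <t,<<t,e>,<<e,t>,e>>>.

<t,<<t,e>,<<e,t>,e>>>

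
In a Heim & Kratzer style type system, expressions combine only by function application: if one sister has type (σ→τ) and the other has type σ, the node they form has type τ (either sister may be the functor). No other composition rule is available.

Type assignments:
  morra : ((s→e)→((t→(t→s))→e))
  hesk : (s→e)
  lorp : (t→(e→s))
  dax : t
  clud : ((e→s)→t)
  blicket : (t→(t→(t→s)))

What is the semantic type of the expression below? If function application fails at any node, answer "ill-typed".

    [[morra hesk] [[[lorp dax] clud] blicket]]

[morra hesk]: functor morra : ((s→e)→((t→(t→s))→e)), argument hesk : (s→e); result ((t→(t→s))→e).
[lorp dax]: functor lorp : (t→(e→s)), argument dax : t; result (e→s).
[[lorp dax] clud]: functor clud : ((e→s)→t), argument [lorp dax] : (e→s); result t.
[[[lorp dax] clud] blicket]: functor blicket : (t→(t→(t→s))), argument [[lorp dax] clud] : t; result (t→(t→s)).
[[morra hesk] [[[lorp dax] clud] blicket]]: functor [morra hesk] : ((t→(t→s))→e), argument [[[lorp dax] clud] blicket] : (t→(t→s)); result e.

e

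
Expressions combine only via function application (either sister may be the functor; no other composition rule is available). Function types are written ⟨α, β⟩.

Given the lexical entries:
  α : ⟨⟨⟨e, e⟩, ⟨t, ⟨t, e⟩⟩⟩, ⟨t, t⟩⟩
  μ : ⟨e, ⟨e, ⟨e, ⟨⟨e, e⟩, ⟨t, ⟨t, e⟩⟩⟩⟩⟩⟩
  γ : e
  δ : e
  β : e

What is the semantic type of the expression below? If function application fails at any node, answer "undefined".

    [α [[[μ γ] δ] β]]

[μ γ] — μ of type ⟨e, ⟨e, ⟨e, ⟨⟨e, e⟩, ⟨t, ⟨t, e⟩⟩⟩⟩⟩⟩ combines with γ of type e: type ⟨e, ⟨e, ⟨⟨e, e⟩, ⟨t, ⟨t, e⟩⟩⟩⟩⟩.
[[μ γ] δ] — [μ γ] of type ⟨e, ⟨e, ⟨⟨e, e⟩, ⟨t, ⟨t, e⟩⟩⟩⟩⟩ combines with δ of type e: type ⟨e, ⟨⟨e, e⟩, ⟨t, ⟨t, e⟩⟩⟩⟩.
[[[μ γ] δ] β] — [[μ γ] δ] of type ⟨e, ⟨⟨e, e⟩, ⟨t, ⟨t, e⟩⟩⟩⟩ combines with β of type e: type ⟨⟨e, e⟩, ⟨t, ⟨t, e⟩⟩⟩.
[α [[[μ γ] δ] β]] — α of type ⟨⟨⟨e, e⟩, ⟨t, ⟨t, e⟩⟩⟩, ⟨t, t⟩⟩ combines with [[[μ γ] δ] β] of type ⟨⟨e, e⟩, ⟨t, ⟨t, e⟩⟩⟩: type ⟨t, t⟩.

⟨t, t⟩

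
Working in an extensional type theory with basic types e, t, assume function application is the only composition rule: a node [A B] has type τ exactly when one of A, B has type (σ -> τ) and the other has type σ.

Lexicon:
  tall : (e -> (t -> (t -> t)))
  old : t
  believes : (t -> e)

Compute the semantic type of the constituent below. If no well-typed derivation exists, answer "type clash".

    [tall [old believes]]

[old believes]: (t -> e) applied to t yields e.
[tall [old believes]]: (e -> (t -> (t -> t))) applied to e yields (t -> (t -> t)).

(t -> (t -> t))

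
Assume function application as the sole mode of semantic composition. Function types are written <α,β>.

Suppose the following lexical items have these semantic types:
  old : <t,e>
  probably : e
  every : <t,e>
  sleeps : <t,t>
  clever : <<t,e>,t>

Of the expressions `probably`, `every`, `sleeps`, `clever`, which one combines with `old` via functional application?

probably : e — no; old wants t, and probably wants nothing (atomic).
every : <t,e> — no; old wants t, and every wants t.
sleeps : <t,t> — no; old wants t, and sleeps wants t.
clever — combines: clever : <<t,e>,t> takes old : <t,e> as argument, giving t.

clever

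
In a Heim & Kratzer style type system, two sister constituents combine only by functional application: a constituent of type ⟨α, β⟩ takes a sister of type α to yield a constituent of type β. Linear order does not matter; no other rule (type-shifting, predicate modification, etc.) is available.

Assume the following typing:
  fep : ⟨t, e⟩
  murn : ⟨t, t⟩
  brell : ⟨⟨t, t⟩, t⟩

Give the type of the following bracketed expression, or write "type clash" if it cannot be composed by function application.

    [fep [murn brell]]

[murn brell]: ⟨⟨t, t⟩, t⟩ applied to ⟨t, t⟩ yields t.
[fep [murn brell]]: ⟨t, e⟩ applied to t yields e.

e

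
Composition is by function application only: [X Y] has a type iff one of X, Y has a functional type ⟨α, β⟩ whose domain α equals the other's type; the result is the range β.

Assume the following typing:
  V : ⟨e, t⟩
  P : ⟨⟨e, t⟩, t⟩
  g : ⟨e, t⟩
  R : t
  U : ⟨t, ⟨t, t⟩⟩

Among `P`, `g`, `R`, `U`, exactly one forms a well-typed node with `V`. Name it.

P — combines: P : ⟨⟨e, t⟩, t⟩ takes V : ⟨e, t⟩ as argument, giving t.
g : ⟨e, t⟩ — does not combine with V.
R : t — does not combine with V.
U : ⟨t, ⟨t, t⟩⟩ — does not combine with V.

P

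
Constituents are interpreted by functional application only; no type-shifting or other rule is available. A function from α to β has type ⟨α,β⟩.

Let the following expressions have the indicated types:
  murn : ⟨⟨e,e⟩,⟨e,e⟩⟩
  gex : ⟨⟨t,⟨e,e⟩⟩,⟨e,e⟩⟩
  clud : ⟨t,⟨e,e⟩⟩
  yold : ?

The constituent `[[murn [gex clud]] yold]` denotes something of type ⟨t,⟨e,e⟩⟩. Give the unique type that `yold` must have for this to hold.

⟨⟨e,e⟩,⟨t,⟨e,e⟩⟩⟩

[[murn [gex clud]] yold] is required to be ⟨t,⟨e,e⟩⟩. [murn [gex clud]] : ⟨e,e⟩ cannot yield ⟨t,⟨e,e⟩⟩ as functor, so yold : ⟨⟨e,e⟩,⟨t,⟨e,e⟩⟩⟩.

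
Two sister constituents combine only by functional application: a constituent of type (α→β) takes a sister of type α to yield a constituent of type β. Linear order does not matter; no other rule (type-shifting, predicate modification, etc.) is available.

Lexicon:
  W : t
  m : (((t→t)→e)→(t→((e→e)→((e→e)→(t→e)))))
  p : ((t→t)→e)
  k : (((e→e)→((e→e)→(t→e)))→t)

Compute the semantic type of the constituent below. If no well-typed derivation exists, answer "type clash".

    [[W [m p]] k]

[m p]: functor m : (((t→t)→e)→(t→((e→e)→((e→e)→(t→e))))), argument p : ((t→t)→e); result (t→((e→e)→((e→e)→(t→e)))).
[W [m p]]: functor [m p] : (t→((e→e)→((e→e)→(t→e)))), argument W : t; result ((e→e)→((e→e)→(t→e))).
[[W [m p]] k]: functor k : (((e→e)→((e→e)→(t→e)))→t), argument [W [m p]] : ((e→e)→((e→e)→(t→e))); result t.

t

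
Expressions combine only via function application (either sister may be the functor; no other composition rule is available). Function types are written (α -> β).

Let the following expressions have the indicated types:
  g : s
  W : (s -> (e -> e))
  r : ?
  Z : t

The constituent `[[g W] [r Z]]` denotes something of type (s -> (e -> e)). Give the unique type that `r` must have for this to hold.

(t -> ((e -> e) -> (s -> (e -> e))))

[[g W] [r Z]] must have type (s -> (e -> e)). The sister [g W] has type (e -> e); that is not a function onto (s -> (e -> e)), so [r Z] must be the functor, of type ((e -> e) -> (s -> (e -> e))).
[r Z] must have type ((e -> e) -> (s -> (e -> e))). The sister Z has type t; that is not a function onto ((e -> e) -> (s -> (e -> e))), so r must be the functor, of type (t -> ((e -> e) -> (s -> (e -> e)))).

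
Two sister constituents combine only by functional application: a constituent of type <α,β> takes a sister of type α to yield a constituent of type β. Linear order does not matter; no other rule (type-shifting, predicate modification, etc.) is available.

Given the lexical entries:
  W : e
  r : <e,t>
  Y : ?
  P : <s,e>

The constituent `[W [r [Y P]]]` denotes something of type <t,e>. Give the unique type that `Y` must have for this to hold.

<<s,e>,<<e,t>,<e,<t,e>>>>

[W [r [Y P]]] is required to be <t,e>. W : e cannot yield <t,e> as functor, so [r [Y P]] : <e,<t,e>>.
[r [Y P]] is required to be <e,<t,e>>. r : <e,t> cannot yield <e,<t,e>> as functor, so [Y P] : <<e,t>,<e,<t,e>>>.
[Y P] is required to be <<e,t>,<e,<t,e>>>. P : <s,e> cannot yield <<e,t>,<e,<t,e>>> as functor, so Y : <<s,e>,<<e,t>,<e,<t,e>>>>.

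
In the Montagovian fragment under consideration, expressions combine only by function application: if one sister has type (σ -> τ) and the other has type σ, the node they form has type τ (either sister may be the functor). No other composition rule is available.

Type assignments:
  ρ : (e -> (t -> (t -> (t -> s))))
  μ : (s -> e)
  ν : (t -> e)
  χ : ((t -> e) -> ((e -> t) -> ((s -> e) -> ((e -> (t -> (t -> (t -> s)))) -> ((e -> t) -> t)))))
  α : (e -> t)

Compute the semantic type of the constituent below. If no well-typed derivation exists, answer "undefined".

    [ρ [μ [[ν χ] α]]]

((e -> t) -> t)

[ν χ] — χ of type ((t -> e) -> ((e -> t) -> ((s -> e) -> ((e -> (t -> (t -> (t -> s)))) -> ((e -> t) -> t))))) combines with ν of type (t -> e): type ((e -> t) -> ((s -> e) -> ((e -> (t -> (t -> (t -> s)))) -> ((e -> t) -> t)))).
[[ν χ] α] — [ν χ] of type ((e -> t) -> ((s -> e) -> ((e -> (t -> (t -> (t -> s)))) -> ((e -> t) -> t)))) combines with α of type (e -> t): type ((s -> e) -> ((e -> (t -> (t -> (t -> s)))) -> ((e -> t) -> t))).
[μ [[ν χ] α]] — [[ν χ] α] of type ((s -> e) -> ((e -> (t -> (t -> (t -> s)))) -> ((e -> t) -> t))) combines with μ of type (s -> e): type ((e -> (t -> (t -> (t -> s)))) -> ((e -> t) -> t)).
[ρ [μ [[ν χ] α]]] — [μ [[ν χ] α]] of type ((e -> (t -> (t -> (t -> s)))) -> ((e -> t) -> t)) combines with ρ of type (e -> (t -> (t -> (t -> s)))): type ((e -> t) -> t).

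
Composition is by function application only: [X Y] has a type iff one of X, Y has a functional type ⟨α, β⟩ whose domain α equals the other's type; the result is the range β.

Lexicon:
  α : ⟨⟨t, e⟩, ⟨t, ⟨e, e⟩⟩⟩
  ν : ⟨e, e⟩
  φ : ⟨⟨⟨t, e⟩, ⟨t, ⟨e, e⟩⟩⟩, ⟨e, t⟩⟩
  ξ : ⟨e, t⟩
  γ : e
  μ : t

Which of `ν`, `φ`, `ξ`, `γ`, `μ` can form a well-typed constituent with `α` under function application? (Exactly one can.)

ν : ⟨e, e⟩ — does not combine with α.
φ — combines: φ : ⟨⟨⟨t, e⟩, ⟨t, ⟨e, e⟩⟩⟩, ⟨e, t⟩⟩ takes α : ⟨⟨t, e⟩, ⟨t, ⟨e, e⟩⟩⟩ as argument, giving ⟨e, t⟩.
ξ : ⟨e, t⟩ — does not combine with α.
γ : e — does not combine with α.
μ : t — does not combine with α.

φ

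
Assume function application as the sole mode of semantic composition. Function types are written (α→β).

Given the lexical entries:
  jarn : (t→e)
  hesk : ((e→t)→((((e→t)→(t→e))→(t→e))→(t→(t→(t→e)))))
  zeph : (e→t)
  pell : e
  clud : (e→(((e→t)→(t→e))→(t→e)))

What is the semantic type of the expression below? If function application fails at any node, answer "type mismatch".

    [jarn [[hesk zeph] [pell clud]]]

type mismatch

[hesk zeph]: hesk is ((e→t)→((((e→t)→(t→e))→(t→e))→(t→(t→(t→e))))), zeph is (e→t); result ((((e→t)→(t→e))→(t→e))→(t→(t→(t→e)))).
[pell clud]: clud is (e→(((e→t)→(t→e))→(t→e))), pell is e; result (((e→t)→(t→e))→(t→e)).
[[hesk zeph] [pell clud]]: [hesk zeph] is ((((e→t)→(t→e))→(t→e))→(t→(t→(t→e)))), [pell clud] is (((e→t)→(t→e))→(t→e)); result (t→(t→(t→e))).
At [jarn [[hesk zeph] [pell clud]]]: neither (t→e) nor (t→(t→(t→e))) can take the other as argument; the node is ill-typed.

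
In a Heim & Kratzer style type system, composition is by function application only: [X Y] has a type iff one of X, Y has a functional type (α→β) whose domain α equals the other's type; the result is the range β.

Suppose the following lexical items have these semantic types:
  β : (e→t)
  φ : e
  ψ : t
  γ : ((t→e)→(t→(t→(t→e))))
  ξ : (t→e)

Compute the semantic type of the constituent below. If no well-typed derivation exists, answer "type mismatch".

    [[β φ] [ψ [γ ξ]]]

[β φ]: functor β : (e→t), argument φ : e; result t.
[γ ξ]: functor γ : ((t→e)→(t→(t→(t→e)))), argument ξ : (t→e); result (t→(t→(t→e))).
[ψ [γ ξ]]: functor [γ ξ] : (t→(t→(t→e))), argument ψ : t; result (t→(t→e)).
[[β φ] [ψ [γ ξ]]]: functor [ψ [γ ξ]] : (t→(t→e)), argument [β φ] : t; result (t→e).

(t→e)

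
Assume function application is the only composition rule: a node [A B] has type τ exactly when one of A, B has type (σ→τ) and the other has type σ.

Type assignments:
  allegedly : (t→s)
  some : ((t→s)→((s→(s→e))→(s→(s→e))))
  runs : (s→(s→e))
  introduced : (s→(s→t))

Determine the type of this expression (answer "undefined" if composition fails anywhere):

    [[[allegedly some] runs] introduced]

undefined

[allegedly some] — some of type ((t→s)→((s→(s→e))→(s→(s→e)))) combines with allegedly of type (t→s): type ((s→(s→e))→(s→(s→e))).
[[allegedly some] runs] — [allegedly some] of type ((s→(s→e))→(s→(s→e))) combines with runs of type (s→(s→e)): type (s→(s→e)).
[[[allegedly some] runs] introduced]: (s→(s→e)) with (s→(s→t)) — neither is a function whose domain matches the other; composition fails here.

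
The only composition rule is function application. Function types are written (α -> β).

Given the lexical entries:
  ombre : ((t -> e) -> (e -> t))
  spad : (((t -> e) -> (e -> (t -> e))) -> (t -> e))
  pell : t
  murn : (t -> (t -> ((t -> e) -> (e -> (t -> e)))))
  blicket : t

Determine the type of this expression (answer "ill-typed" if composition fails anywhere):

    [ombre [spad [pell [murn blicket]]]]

[murn blicket] — murn of type (t -> (t -> ((t -> e) -> (e -> (t -> e))))) combines with blicket of type t: type (t -> ((t -> e) -> (e -> (t -> e)))).
[pell [murn blicket]] — [murn blicket] of type (t -> ((t -> e) -> (e -> (t -> e)))) combines with pell of type t: type ((t -> e) -> (e -> (t -> e))).
[spad [pell [murn blicket]]] — spad of type (((t -> e) -> (e -> (t -> e))) -> (t -> e)) combines with [pell [murn blicket]] of type ((t -> e) -> (e -> (t -> e))): type (t -> e).
[ombre [spad [pell [murn blicket]]]] — ombre of type ((t -> e) -> (e -> t)) combines with [spad [pell [murn blicket]]] of type (t -> e): type (e -> t).

(e -> t)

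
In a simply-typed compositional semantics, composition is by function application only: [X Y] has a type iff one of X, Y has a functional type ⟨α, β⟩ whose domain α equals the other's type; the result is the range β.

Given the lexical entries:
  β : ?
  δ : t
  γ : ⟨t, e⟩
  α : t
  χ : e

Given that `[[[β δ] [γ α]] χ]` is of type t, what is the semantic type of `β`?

At [[[β δ] [γ α]] χ] (required: t): χ is e, which is not a function with range t; hence [[β δ] [γ α]] is the functor — type ⟨e, t⟩.
At [[β δ] [γ α]] (required: ⟨e, t⟩): [γ α] is e, which is not a function with range ⟨e, t⟩; hence [β δ] is the functor — type ⟨e, ⟨e, t⟩⟩.
At [β δ] (required: ⟨e, ⟨e, t⟩⟩): δ is t, which is not a function with range ⟨e, ⟨e, t⟩⟩; hence β is the functor — type ⟨t, ⟨e, ⟨e, t⟩⟩⟩.

⟨t, ⟨e, ⟨e, t⟩⟩⟩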